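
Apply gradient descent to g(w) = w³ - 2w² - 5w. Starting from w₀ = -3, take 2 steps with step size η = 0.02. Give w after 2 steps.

g′(w) = 3w² - 4w - 5
Step 1: g′(-3) = 34; w₁ = -3 − 0.02·34 = -3.68
Step 2: g′(-3.68) = 50.3472; w₂ = -3.68 − 0.02·50.3472 = -4.686944

-4.686944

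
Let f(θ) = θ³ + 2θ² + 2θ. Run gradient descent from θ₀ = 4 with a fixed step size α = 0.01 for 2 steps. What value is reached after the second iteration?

2.851732

f′(θ) = 3θ² + 4θ + 2
θ₁ = 4 − 0.01·66 = 3.34
θ₂ = 3.34 − 0.01·48.8268 = 2.851732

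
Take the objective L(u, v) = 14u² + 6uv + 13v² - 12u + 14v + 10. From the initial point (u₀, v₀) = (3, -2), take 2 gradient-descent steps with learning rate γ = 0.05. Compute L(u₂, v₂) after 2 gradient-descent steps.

∇L = (28u + 6v - 12, 6u + 26v + 14)
(u₁, v₁) = (3, -2) − 0.05·(60, -20) = (0, -1)
(u₂, v₂) = (0, -1) − 0.05·(-18, -12) = (0.9, -0.4)
L(0.9, -0.4) = 4.86

4.86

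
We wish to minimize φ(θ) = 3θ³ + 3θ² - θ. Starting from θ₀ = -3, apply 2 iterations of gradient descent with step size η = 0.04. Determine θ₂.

-14.935744

φ′(θ) = 9θ² + 6θ - 1
Step 1: φ′(-3) = 62; θ₁ = -3 − 0.04·62 = -5.48
Step 2: φ′(-5.48) = 236.3936; θ₂ = -5.48 − 0.04·236.3936 = -14.935744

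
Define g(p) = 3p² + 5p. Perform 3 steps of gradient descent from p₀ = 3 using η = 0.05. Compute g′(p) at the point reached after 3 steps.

g′(p) = 6p + 5
Step 1: g′(3) = 23; p₁ = 3 − 0.05·23 = 1.85
Step 2: g′(1.85) = 16.1; p₂ = 1.85 − 0.05·16.1 = 1.045
Step 3: g′(1.045) = 11.27; p₃ = 1.045 − 0.05·11.27 = 0.4815
g′(p) at (0.4815) = 7.889

7.889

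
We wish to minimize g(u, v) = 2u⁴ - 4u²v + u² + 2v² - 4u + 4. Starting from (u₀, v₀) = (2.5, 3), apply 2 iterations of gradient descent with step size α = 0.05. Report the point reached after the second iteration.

(-1.4832, 3.048)

∇g = (8u³ - 8uv + 2u - 4, -4u² + 4v)
Step 1: at (2.5, 3), ∇g = (66, -13) → (2.5, 3) − 0.05·(66, -13) = (-0.8, 3.65)
Step 2: at (-0.8, 3.65), ∇g = (13.664, 12.04) → (-0.8, 3.65) − 0.05·(13.664, 12.04) = (-1.4832, 3.048)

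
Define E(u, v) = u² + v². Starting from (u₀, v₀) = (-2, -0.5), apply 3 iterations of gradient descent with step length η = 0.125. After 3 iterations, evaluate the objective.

0.75640869140625

∇E = (2u, 2v)
Step 1: at (-2, -0.5), ∇E = (-4, -1) → (-2, -0.5) − 0.125·(-4, -1) = (-1.5, -0.375)
Step 2: at (-1.5, -0.375), ∇E = (-3, -0.75) → (-1.5, -0.375) − 0.125·(-3, -0.75) = (-1.125, -0.28125)
Step 3: at (-1.125, -0.28125), ∇E = (-2.25, -0.5625) → (-1.125, -0.28125) − 0.125·(-2.25, -0.5625) = (-0.84375, -0.2109375)
E(-0.84375, -0.2109375) = 0.75640869140625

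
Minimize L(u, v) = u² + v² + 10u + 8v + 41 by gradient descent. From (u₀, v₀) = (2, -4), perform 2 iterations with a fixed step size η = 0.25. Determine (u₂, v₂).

∇L = (2u + 10, 2v + 8)
Step 1: at (2, -4), ∇L = (14, 0) → (2, -4) − 0.25·(14, 0) = (-1.5, -4)
Step 2: at (-1.5, -4), ∇L = (7, 0) → (-1.5, -4) − 0.25·(7, 0) = (-3.25, -4)

(-3.25, -4)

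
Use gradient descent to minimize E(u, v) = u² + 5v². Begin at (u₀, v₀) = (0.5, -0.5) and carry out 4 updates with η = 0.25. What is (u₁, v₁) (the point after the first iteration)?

∇E = (2u, 10v)
(u₁, v₁) = (0.5, -0.5) − 0.25·(1, -5) = (0.25, 0.75)

(0.25, 0.75)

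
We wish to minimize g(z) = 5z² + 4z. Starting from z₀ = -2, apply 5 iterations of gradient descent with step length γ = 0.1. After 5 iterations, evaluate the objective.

-0.8

g′(z) = 10z + 4
z₁ = -2 − 0.1·(-16) = -0.4
z₂ = -0.4 − 0.1·0 = -0.4
z₃ = -0.4 − 0.1·0 = -0.4
z₄ = -0.4 − 0.1·0 = -0.4
z₅ = -0.4 − 0.1·0 = -0.4
g(-0.4) = -0.8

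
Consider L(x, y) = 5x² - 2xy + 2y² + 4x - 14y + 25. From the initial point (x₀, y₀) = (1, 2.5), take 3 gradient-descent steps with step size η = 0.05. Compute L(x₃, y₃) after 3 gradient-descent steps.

0.5283785

∇L = (10x - 2y + 4, -2x + 4y - 14)
(x₁, y₁) = (1, 2.5) − 0.05·(9, -6) = (0.55, 2.8)
(x₂, y₂) = (0.55, 2.8) − 0.05·(3.9, -3.9) = (0.355, 2.995)
(x₃, y₃) = (0.355, 2.995) − 0.05·(1.56, -2.73) = (0.277, 3.1315)
L(0.277, 3.1315) = 0.5283785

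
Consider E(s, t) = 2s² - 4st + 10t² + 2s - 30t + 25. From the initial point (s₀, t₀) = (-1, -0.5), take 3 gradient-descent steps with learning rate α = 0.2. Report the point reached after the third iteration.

∇E = (4s - 4t + 2, -4s + 20t - 30)
(s₁, t₁) = (-1, -0.5) − 0.2·(0, -36) = (-1, 6.7)
(s₂, t₂) = (-1, 6.7) − 0.2·(-28.8, 108) = (4.76, -14.9)
(s₃, t₃) = (4.76, -14.9) − 0.2·(80.64, -347.04) = (-11.368, 54.508)

(-11.368, 54.508)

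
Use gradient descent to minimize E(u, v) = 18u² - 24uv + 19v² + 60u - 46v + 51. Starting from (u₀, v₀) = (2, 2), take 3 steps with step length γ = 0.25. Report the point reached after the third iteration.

∇E = (36u - 24v + 60, -24u + 38v - 46)
(u₁, v₁) = (2, 2) − 0.25·(84, -18) = (-19, 6.5)
(u₂, v₂) = (-19, 6.5) − 0.25·(-780, 657) = (176, -157.75)
(u₃, v₃) = (176, -157.75) − 0.25·(10182, -10264.5) = (-2369.5, 2408.375)

(-2369.5, 2408.375)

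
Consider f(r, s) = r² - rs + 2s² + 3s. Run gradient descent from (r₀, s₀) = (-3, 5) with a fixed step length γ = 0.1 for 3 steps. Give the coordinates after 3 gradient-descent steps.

∇f = (2r - s, -r + 4s + 3)
(r₁, s₁) = (-3, 5) − 0.1·(-11, 26) = (-1.9, 2.4)
(r₂, s₂) = (-1.9, 2.4) − 0.1·(-6.2, 14.5) = (-1.28, 0.95)
(r₃, s₃) = (-1.28, 0.95) − 0.1·(-3.51, 8.08) = (-0.929, 0.142)

(-0.929, 0.142)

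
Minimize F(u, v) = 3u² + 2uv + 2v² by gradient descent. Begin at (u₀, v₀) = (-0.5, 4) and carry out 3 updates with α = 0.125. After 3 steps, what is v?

0.875

∇F = (6u + 2v, 2u + 4v)
(u₁, v₁) = (-0.5, 4) − 0.125·(5, 15) = (-1.125, 2.125)
(u₂, v₂) = (-1.125, 2.125) − 0.125·(-2.5, 6.25) = (-0.8125, 1.34375)
(u₃, v₃) = (-0.8125, 1.34375) − 0.125·(-2.1875, 3.75) = (-0.5390625, 0.875)
v = 0.875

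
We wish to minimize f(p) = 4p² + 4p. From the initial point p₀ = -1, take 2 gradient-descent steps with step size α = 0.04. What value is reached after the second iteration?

f′(p) = 8p + 4
Step 1: f′(-1) = -4; p₁ = -1 − 0.04·(-4) = -0.84
Step 2: f′(-0.84) = -2.72; p₂ = -0.84 − 0.04·(-2.72) = -0.7312

-0.7312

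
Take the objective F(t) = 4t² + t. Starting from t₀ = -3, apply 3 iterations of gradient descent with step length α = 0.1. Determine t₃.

-0.148

F′(t) = 8t + 1
t₁ = -3 − 0.1·(-23) = -0.7
t₂ = -0.7 − 0.1·(-4.6) = -0.24
t₃ = -0.24 − 0.1·(-0.92) = -0.148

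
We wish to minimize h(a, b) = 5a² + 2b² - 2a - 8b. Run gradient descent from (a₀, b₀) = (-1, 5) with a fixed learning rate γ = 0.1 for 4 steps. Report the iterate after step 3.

∇h = (10a - 2, 4b - 8)
Step 1: at (-1, 5), ∇h = (-12, 12) → (-1, 5) − 0.1·(-12, 12) = (0.2, 3.8)
Step 2: at (0.2, 3.8), ∇h = (0, 7.2) → (0.2, 3.8) − 0.1·(0, 7.2) = (0.2, 3.08)
Step 3: at (0.2, 3.08), ∇h = (0, 4.32) → (0.2, 3.08) − 0.1·(0, 4.32) = (0.2, 2.648)

(0.2, 2.648)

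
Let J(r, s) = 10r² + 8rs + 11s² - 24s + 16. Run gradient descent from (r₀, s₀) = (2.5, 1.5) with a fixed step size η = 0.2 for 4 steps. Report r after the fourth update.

776.2472

∇J = (20r + 8s, 8r + 22s - 24)
(r₁, s₁) = (2.5, 1.5) − 0.2·(62, 29) = (-9.9, -4.3)
(r₂, s₂) = (-9.9, -4.3) − 0.2·(-232.4, -197.8) = (36.58, 35.26)
(r₃, s₃) = (36.58, 35.26) − 0.2·(1013.68, 1044.36) = (-166.156, -173.612)
(r₄, s₄) = (-166.156, -173.612) − 0.2·(-4712.016, -5172.712) = (776.2472, 860.9304)
r = 776.2472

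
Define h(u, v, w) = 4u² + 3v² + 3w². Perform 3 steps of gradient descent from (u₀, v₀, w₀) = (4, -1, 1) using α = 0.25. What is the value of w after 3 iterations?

-0.125

∇h = (8u, 6v, 6w)
Step 1: at (4, -1, 1), ∇h = (32, -6, 6) → (4, -1, 1) − 0.25·(32, -6, 6) = (-4, 0.5, -0.5)
Step 2: at (-4, 0.5, -0.5), ∇h = (-32, 3, -3) → (-4, 0.5, -0.5) − 0.25·(-32, 3, -3) = (4, -0.25, 0.25)
Step 3: at (4, -0.25, 0.25), ∇h = (32, -1.5, 1.5) → (4, -0.25, 0.25) − 0.25·(32, -1.5, 1.5) = (-4, 0.125, -0.125)
w = -0.125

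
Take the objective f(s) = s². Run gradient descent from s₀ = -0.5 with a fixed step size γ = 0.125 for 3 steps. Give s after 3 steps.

-0.2109375

f′(s) = 2s
s₁ = -0.5 − 0.125·(-1) = -0.375
s₂ = -0.375 − 0.125·(-0.75) = -0.28125
s₃ = -0.28125 − 0.125·(-0.5625) = -0.2109375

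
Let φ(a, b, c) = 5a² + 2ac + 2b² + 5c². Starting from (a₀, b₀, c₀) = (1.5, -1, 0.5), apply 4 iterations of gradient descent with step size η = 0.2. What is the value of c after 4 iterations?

3.7768

∇φ = (10a + 2c, 4b, 2a + 10c)
(a₁, b₁, c₁) = (1.5, -1, 0.5) − 0.2·(16, -4, 8) = (-1.7, -0.2, -1.1)
(a₂, b₂, c₂) = (-1.7, -0.2, -1.1) − 0.2·(-19.2, -0.8, -14.4) = (2.14, -0.04, 1.78)
(a₃, b₃, c₃) = (2.14, -0.04, 1.78) − 0.2·(24.96, -0.16, 22.08) = (-2.852, -0.008, -2.636)
(a₄, b₄, c₄) = (-2.852, -0.008, -2.636) − 0.2·(-33.792, -0.032, -32.064) = (3.9064, -0.0016, 3.7768)
c = 3.7768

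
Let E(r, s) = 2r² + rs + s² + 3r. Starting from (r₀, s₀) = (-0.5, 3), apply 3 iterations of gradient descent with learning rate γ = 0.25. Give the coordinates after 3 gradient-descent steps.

(-1.046875, 0.8828125)

∇E = (4r + s + 3, r + 2s)
Step 1: at (-0.5, 3), ∇E = (4, 5.5) → (-0.5, 3) − 0.25·(4, 5.5) = (-1.5, 1.625)
Step 2: at (-1.5, 1.625), ∇E = (-1.375, 1.75) → (-1.5, 1.625) − 0.25·(-1.375, 1.75) = (-1.15625, 1.1875)
Step 3: at (-1.15625, 1.1875), ∇E = (-0.4375, 1.21875) → (-1.15625, 1.1875) − 0.25·(-0.4375, 1.21875) = (-1.046875, 0.8828125)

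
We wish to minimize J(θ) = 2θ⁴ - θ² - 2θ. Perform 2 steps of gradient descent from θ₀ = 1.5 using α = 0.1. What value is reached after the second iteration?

-0.3656

J′(θ) = 8θ³ - 2θ - 2
θ₁ = 1.5 − 0.1·22 = -0.7
θ₂ = -0.7 − 0.1·(-3.344) = -0.3656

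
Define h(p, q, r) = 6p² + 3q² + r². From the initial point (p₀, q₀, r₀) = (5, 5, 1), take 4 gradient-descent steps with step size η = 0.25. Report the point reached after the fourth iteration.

∇h = (12p, 6q, 2r)
Step 1: at (5, 5, 1), ∇h = (60, 30, 2) → (5, 5, 1) − 0.25·(60, 30, 2) = (-10, -2.5, 0.5)
Step 2: at (-10, -2.5, 0.5), ∇h = (-120, -15, 1) → (-10, -2.5, 0.5) − 0.25·(-120, -15, 1) = (20, 1.25, 0.25)
Step 3: at (20, 1.25, 0.25), ∇h = (240, 7.5, 0.5) → (20, 1.25, 0.25) − 0.25·(240, 7.5, 0.5) = (-40, -0.625, 0.125)
Step 4: at (-40, -0.625, 0.125), ∇h = (-480, -3.75, 0.25) → (-40, -0.625, 0.125) − 0.25·(-480, -3.75, 0.25) = (80, 0.3125, 0.0625)

(80, 0.3125, 0.0625)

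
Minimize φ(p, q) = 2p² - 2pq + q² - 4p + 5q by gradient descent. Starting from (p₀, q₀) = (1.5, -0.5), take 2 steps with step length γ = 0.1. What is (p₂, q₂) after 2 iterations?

∇φ = (4p - 2q - 4, -2p + 2q + 5)
(p₁, q₁) = (1.5, -0.5) − 0.1·(3, 1) = (1.2, -0.6)
(p₂, q₂) = (1.2, -0.6) − 0.1·(2, 1.4) = (1, -0.74)

(1, -0.74)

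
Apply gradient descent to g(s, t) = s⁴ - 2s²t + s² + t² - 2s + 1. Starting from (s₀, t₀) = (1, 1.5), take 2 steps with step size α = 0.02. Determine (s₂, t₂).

∇g = (4s³ - 4st + 2s - 2, -2s² + 2t)
Step 1: at (1, 1.5), ∇g = (-2, 1) → (1, 1.5) − 0.02·(-2, 1) = (1.04, 1.48)
Step 2: at (1.04, 1.48), ∇g = (-1.577344, 0.7968) → (1.04, 1.48) − 0.02·(-1.577344, 0.7968) = (1.07154688, 1.464064)

(1.07154688, 1.464064)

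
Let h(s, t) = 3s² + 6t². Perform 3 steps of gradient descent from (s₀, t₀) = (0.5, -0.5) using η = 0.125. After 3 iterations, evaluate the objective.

0.02362060546875

∇h = (6s, 12t)
Step 1: at (0.5, -0.5), ∇h = (3, -6) → (0.5, -0.5) − 0.125·(3, -6) = (0.125, 0.25)
Step 2: at (0.125, 0.25), ∇h = (0.75, 3) → (0.125, 0.25) − 0.125·(0.75, 3) = (0.03125, -0.125)
Step 3: at (0.03125, -0.125), ∇h = (0.1875, -1.5) → (0.03125, -0.125) − 0.125·(0.1875, -1.5) = (0.0078125, 0.0625)
h(0.0078125, 0.0625) = 0.02362060546875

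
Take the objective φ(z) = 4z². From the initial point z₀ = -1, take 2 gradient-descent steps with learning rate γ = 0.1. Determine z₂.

-0.04

φ′(z) = 8z
Step 1: φ′(-1) = -8; z₁ = -1 − 0.1·(-8) = -0.2
Step 2: φ′(-0.2) = -1.6; z₂ = -0.2 − 0.1·(-1.6) = -0.04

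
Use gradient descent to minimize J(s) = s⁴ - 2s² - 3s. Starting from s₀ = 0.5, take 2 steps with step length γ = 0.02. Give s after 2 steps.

J′(s) = 4s³ - 4s - 3
s₁ = 0.5 − 0.02·(-4.5) = 0.59
s₂ = 0.59 − 0.02·(-4.538484) = 0.68076968

0.68076968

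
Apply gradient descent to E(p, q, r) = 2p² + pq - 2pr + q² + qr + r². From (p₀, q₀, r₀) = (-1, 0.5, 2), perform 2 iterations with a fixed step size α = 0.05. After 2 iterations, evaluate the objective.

∇E = (4p + q - 2r, p + 2q + r, -2p + q + 2r)
Step 1: at (-1, 0.5, 2), ∇E = (-7.5, 2, 6.5) → (-1, 0.5, 2) − 0.05·(-7.5, 2, 6.5) = (-0.625, 0.4, 1.675)
Step 2: at (-0.625, 0.4, 1.675), ∇E = (-5.45, 1.85, 5) → (-0.625, 0.4, 1.675) − 0.05·(-5.45, 1.85, 5) = (-0.3525, 0.3075, 1.425)
E(-0.3525, 0.3075, 1.425) = 3.7081125

3.7081125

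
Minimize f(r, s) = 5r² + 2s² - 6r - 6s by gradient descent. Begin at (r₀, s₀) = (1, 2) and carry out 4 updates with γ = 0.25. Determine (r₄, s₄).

(2.625, 1.5)

∇f = (10r - 6, 4s - 6)
Step 1: at (1, 2), ∇f = (4, 2) → (1, 2) − 0.25·(4, 2) = (0, 1.5)
Step 2: at (0, 1.5), ∇f = (-6, 0) → (0, 1.5) − 0.25·(-6, 0) = (1.5, 1.5)
Step 3: at (1.5, 1.5), ∇f = (9, 0) → (1.5, 1.5) − 0.25·(9, 0) = (-0.75, 1.5)
Step 4: at (-0.75, 1.5), ∇f = (-13.5, 0) → (-0.75, 1.5) − 0.25·(-13.5, 0) = (2.625, 1.5)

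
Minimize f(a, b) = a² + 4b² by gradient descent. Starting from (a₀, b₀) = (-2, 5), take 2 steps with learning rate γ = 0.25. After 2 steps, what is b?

∇f = (2a, 8b)
Step 1: at (-2, 5), ∇f = (-4, 40) → (-2, 5) − 0.25·(-4, 40) = (-1, -5)
Step 2: at (-1, -5), ∇f = (-2, -40) → (-1, -5) − 0.25·(-2, -40) = (-0.5, 5)
b = 5

5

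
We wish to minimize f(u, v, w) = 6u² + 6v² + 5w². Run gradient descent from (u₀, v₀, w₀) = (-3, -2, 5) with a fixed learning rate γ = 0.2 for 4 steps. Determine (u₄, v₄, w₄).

∇f = (12u, 12v, 10w)
(u₁, v₁, w₁) = (-3, -2, 5) − 0.2·(-36, -24, 50) = (4.2, 2.8, -5)
(u₂, v₂, w₂) = (4.2, 2.8, -5) − 0.2·(50.4, 33.6, -50) = (-5.88, -3.92, 5)
(u₃, v₃, w₃) = (-5.88, -3.92, 5) − 0.2·(-70.56, -47.04, 50) = (8.232, 5.488, -5)
(u₄, v₄, w₄) = (8.232, 5.488, -5) − 0.2·(98.784, 65.856, -50) = (-11.5248, -7.6832, 5)

(-11.5248, -7.6832, 5)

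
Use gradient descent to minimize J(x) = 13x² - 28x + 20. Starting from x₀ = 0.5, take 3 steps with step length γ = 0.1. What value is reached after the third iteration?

J′(x) = 26x - 28
Step 1: J′(0.5) = -15; x₁ = 0.5 − 0.1·(-15) = 2
Step 2: J′(2) = 24; x₂ = 2 − 0.1·24 = -0.4
Step 3: J′(-0.4) = -38.4; x₃ = -0.4 − 0.1·(-38.4) = 3.44

3.44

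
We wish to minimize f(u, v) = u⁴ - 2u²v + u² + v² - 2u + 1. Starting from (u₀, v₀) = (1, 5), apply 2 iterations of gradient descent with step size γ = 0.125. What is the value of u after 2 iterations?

-5

∇f = (4u³ - 4uv + 2u - 2, -2u² + 2v)
(u₁, v₁) = (1, 5) − 0.125·(-16, 8) = (3, 4)
(u₂, v₂) = (3, 4) − 0.125·(64, -10) = (-5, 5.25)
u = -5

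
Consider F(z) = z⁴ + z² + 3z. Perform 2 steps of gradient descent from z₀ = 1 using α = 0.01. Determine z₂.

0.83165716

F′(z) = 4z³ + 2z + 3
Step 1: F′(1) = 9; z₁ = 1 − 0.01·9 = 0.91
Step 2: F′(0.91) = 7.834284; z₂ = 0.91 − 0.01·7.834284 = 0.83165716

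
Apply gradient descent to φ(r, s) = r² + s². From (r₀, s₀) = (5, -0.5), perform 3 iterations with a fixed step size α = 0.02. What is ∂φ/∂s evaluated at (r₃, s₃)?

-0.884736

∇φ = (2r, 2s)
Step 1: at (5, -0.5), ∇φ = (10, -1) → (5, -0.5) − 0.02·(10, -1) = (4.8, -0.48)
Step 2: at (4.8, -0.48), ∇φ = (9.6, -0.96) → (4.8, -0.48) − 0.02·(9.6, -0.96) = (4.608, -0.4608)
Step 3: at (4.608, -0.4608), ∇φ = (9.216, -0.9216) → (4.608, -0.4608) − 0.02·(9.216, -0.9216) = (4.42368, -0.442368)
∂φ/∂s at (4.42368, -0.442368) = -0.884736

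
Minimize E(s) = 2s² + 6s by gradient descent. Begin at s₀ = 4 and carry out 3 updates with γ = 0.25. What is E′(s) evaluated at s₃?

E′(s) = 4s + 6
Step 1: E′(4) = 22; s₁ = 4 − 0.25·22 = -1.5
Step 2: E′(-1.5) = 0; s₂ = -1.5 − 0.25·0 = -1.5
Step 3: E′(-1.5) = 0; s₃ = -1.5 − 0.25·0 = -1.5
E′(s) at (-1.5) = 0

0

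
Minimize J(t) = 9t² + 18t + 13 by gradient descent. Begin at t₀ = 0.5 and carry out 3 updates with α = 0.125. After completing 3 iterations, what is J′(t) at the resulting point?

-52.734375

J′(t) = 18t + 18
t₁ = 0.5 − 0.125·27 = -2.875
t₂ = -2.875 − 0.125·(-33.75) = 1.34375
t₃ = 1.34375 − 0.125·42.1875 = -3.9296875
J′(t) at (-3.9296875) = -52.734375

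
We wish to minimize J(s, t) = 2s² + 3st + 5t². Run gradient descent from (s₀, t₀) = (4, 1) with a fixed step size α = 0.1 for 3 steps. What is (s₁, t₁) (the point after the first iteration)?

∇J = (4s + 3t, 3s + 10t)
Step 1: at (4, 1), ∇J = (19, 22) → (4, 1) − 0.1·(19, 22) = (2.1, -1.2)

(2.1, -1.2)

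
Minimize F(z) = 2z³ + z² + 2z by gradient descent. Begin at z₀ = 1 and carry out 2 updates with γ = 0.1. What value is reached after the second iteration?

F′(z) = 6z² + 2z + 2
Step 1: F′(1) = 10; z₁ = 1 − 0.1·10 = 0
Step 2: F′(0) = 2; z₂ = 0 − 0.1·2 = -0.2

-0.2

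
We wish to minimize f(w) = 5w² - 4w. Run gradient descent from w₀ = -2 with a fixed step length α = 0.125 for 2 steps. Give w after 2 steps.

f′(w) = 10w - 4
Step 1: f′(-2) = -24; w₁ = -2 − 0.125·(-24) = 1
Step 2: f′(1) = 6; w₂ = 1 − 0.125·6 = 0.25

0.25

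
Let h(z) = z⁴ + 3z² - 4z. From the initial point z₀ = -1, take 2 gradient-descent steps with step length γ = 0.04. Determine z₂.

h′(z) = 4z³ + 6z - 4
z₁ = -1 − 0.04·(-14) = -0.44
z₂ = -0.44 − 0.04·(-6.980736) = -0.16077056

-0.16077056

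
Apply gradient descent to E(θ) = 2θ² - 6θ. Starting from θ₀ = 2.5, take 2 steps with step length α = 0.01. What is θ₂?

E′(θ) = 4θ - 6
Step 1: E′(2.5) = 4; θ₁ = 2.5 − 0.01·4 = 2.46
Step 2: E′(2.46) = 3.84; θ₂ = 2.46 − 0.01·3.84 = 2.4216

2.4216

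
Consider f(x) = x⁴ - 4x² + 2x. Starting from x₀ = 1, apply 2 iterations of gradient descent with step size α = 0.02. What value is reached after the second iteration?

1.07641088

f′(x) = 4x³ - 8x + 2
x₁ = 1 − 0.02·(-2) = 1.04
x₂ = 1.04 − 0.02·(-1.820544) = 1.07641088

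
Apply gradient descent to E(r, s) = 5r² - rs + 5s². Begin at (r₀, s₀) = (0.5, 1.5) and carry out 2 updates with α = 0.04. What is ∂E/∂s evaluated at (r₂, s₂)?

∇E = (10r - s, -r + 10s)
Step 1: at (0.5, 1.5), ∇E = (3.5, 14.5) → (0.5, 1.5) − 0.04·(3.5, 14.5) = (0.36, 0.92)
Step 2: at (0.36, 0.92), ∇E = (2.68, 8.84) → (0.36, 0.92) − 0.04·(2.68, 8.84) = (0.2528, 0.5664)
∂E/∂s at (0.2528, 0.5664) = 5.4112

5.4112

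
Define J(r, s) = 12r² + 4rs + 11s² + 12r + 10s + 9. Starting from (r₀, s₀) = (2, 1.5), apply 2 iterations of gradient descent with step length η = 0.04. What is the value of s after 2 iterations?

∇J = (24r + 4s + 12, 4r + 22s + 10)
Step 1: at (2, 1.5), ∇J = (66, 51) → (2, 1.5) − 0.04·(66, 51) = (-0.64, -0.54)
Step 2: at (-0.64, -0.54), ∇J = (-5.52, -4.44) → (-0.64, -0.54) − 0.04·(-5.52, -4.44) = (-0.4192, -0.3624)
s = -0.3624

-0.3624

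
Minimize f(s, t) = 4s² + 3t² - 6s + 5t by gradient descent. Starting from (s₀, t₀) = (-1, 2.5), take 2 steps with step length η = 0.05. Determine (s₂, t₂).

∇f = (8s - 6, 6t + 5)
Step 1: at (-1, 2.5), ∇f = (-14, 20) → (-1, 2.5) − 0.05·(-14, 20) = (-0.3, 1.5)
Step 2: at (-0.3, 1.5), ∇f = (-8.4, 14) → (-0.3, 1.5) − 0.05·(-8.4, 14) = (0.12, 0.8)

(0.12, 0.8)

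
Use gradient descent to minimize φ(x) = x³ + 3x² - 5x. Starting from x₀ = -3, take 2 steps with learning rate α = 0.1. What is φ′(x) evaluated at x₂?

φ′(x) = 3x² + 6x - 5
Step 1: φ′(-3) = 4; x₁ = -3 − 0.1·4 = -3.4
Step 2: φ′(-3.4) = 9.28; x₂ = -3.4 − 0.1·9.28 = -4.328
φ′(x) at (-4.328) = 25.226752

25.226752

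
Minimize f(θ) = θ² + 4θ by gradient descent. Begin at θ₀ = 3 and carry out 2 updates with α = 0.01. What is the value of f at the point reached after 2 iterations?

f′(θ) = 2θ + 4
Step 1: f′(3) = 10; θ₁ = 3 − 0.01·10 = 2.9
Step 2: f′(2.9) = 9.8; θ₂ = 2.9 − 0.01·9.8 = 2.802
f(2.802) = 19.059204

19.059204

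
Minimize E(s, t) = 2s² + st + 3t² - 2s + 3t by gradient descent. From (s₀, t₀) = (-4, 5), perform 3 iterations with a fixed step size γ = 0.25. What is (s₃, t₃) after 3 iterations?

(0.359375, -1.296875)

∇E = (4s + t - 2, s + 6t + 3)
(s₁, t₁) = (-4, 5) − 0.25·(-13, 29) = (-0.75, -2.25)
(s₂, t₂) = (-0.75, -2.25) − 0.25·(-7.25, -11.25) = (1.0625, 0.5625)
(s₃, t₃) = (1.0625, 0.5625) − 0.25·(2.8125, 7.4375) = (0.359375, -1.296875)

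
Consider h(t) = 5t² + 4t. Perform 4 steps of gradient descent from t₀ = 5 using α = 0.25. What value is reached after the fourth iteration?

26.9375

h′(t) = 10t + 4
Step 1: h′(5) = 54; t₁ = 5 − 0.25·54 = -8.5
Step 2: h′(-8.5) = -81; t₂ = -8.5 − 0.25·(-81) = 11.75
Step 3: h′(11.75) = 121.5; t₃ = 11.75 − 0.25·121.5 = -18.625
Step 4: h′(-18.625) = -182.25; t₄ = -18.625 − 0.25·(-182.25) = 26.9375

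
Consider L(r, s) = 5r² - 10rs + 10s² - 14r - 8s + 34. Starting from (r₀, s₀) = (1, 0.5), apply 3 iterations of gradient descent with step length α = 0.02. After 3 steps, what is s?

∇L = (10r - 10s - 14, -10r + 20s - 8)
Step 1: at (1, 0.5), ∇L = (-9, -8) → (1, 0.5) − 0.02·(-9, -8) = (1.18, 0.66)
Step 2: at (1.18, 0.66), ∇L = (-8.8, -6.6) → (1.18, 0.66) − 0.02·(-8.8, -6.6) = (1.356, 0.792)
Step 3: at (1.356, 0.792), ∇L = (-8.36, -5.72) → (1.356, 0.792) − 0.02·(-8.36, -5.72) = (1.5232, 0.9064)
s = 0.9064

0.9064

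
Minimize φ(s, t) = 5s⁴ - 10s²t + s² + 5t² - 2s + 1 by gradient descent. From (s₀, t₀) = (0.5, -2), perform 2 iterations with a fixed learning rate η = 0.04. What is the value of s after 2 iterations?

0.1029248

∇φ = (20s³ - 20st + 2s - 2, -10s² + 10t)
Step 1: at (0.5, -2), ∇φ = (21.5, -22.5) → (0.5, -2) − 0.04·(21.5, -22.5) = (-0.36, -1.1)
Step 2: at (-0.36, -1.1), ∇φ = (-11.57312, -12.296) → (-0.36, -1.1) − 0.04·(-11.57312, -12.296) = (0.1029248, -0.60816)
s = 0.1029248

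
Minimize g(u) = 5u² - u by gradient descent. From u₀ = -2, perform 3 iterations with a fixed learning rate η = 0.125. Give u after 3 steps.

0.1328125

g′(u) = 10u - 1
Step 1: g′(-2) = -21; u₁ = -2 − 0.125·(-21) = 0.625
Step 2: g′(0.625) = 5.25; u₂ = 0.625 − 0.125·5.25 = -0.03125
Step 3: g′(-0.03125) = -1.3125; u₃ = -0.03125 − 0.125·(-1.3125) = 0.1328125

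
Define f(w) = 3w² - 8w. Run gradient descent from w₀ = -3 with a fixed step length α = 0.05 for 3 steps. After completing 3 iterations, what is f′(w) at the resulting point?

f′(w) = 6w - 8
w₁ = -3 − 0.05·(-26) = -1.7
w₂ = -1.7 − 0.05·(-18.2) = -0.79
w₃ = -0.79 − 0.05·(-12.74) = -0.153
f′(w) at (-0.153) = -8.918

-8.918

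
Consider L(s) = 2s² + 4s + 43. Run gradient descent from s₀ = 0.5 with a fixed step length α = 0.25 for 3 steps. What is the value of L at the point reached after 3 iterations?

41

L′(s) = 4s + 4
Step 1: L′(0.5) = 6; s₁ = 0.5 − 0.25·6 = -1
Step 2: L′(-1) = 0; s₂ = -1 − 0.25·0 = -1
Step 3: L′(-1) = 0; s₃ = -1 − 0.25·0 = -1
L(-1) = 41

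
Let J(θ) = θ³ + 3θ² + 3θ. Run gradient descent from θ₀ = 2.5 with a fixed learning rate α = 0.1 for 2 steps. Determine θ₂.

-1.1841875

J′(θ) = 3θ² + 6θ + 3
Step 1: J′(2.5) = 36.75; θ₁ = 2.5 − 0.1·36.75 = -1.175
Step 2: J′(-1.175) = 0.091875; θ₂ = -1.175 − 0.1·0.091875 = -1.1841875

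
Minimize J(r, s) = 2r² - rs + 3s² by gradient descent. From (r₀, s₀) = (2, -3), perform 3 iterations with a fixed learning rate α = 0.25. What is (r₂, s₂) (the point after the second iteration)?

∇J = (4r - s, -r + 6s)
Step 1: at (2, -3), ∇J = (11, -20) → (2, -3) − 0.25·(11, -20) = (-0.75, 2)
Step 2: at (-0.75, 2), ∇J = (-5, 12.75) → (-0.75, 2) − 0.25·(-5, 12.75) = (0.5, -1.1875)

(0.5, -1.1875)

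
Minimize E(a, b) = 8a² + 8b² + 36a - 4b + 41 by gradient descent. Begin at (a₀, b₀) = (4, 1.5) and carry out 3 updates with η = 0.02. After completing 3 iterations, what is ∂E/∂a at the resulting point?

∇E = (16a + 36, 16b - 4)
(a₁, b₁) = (4, 1.5) − 0.02·(100, 20) = (2, 1.1)
(a₂, b₂) = (2, 1.1) − 0.02·(68, 13.6) = (0.64, 0.828)
(a₃, b₃) = (0.64, 0.828) − 0.02·(46.24, 9.248) = (-0.2848, 0.64304)
∂E/∂a at (-0.2848, 0.64304) = 31.4432

31.4432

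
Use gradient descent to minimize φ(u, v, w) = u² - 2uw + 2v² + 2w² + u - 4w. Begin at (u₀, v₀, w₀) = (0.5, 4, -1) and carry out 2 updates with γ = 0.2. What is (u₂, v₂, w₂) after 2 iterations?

∇φ = (2u - 2w + 1, 4v, -2u + 4w - 4)
Step 1: at (0.5, 4, -1), ∇φ = (4, 16, -9) → (0.5, 4, -1) − 0.2·(4, 16, -9) = (-0.3, 0.8, 0.8)
Step 2: at (-0.3, 0.8, 0.8), ∇φ = (-1.2, 3.2, -0.2) → (-0.3, 0.8, 0.8) − 0.2·(-1.2, 3.2, -0.2) = (-0.06, 0.16, 0.84)

(-0.06, 0.16, 0.84)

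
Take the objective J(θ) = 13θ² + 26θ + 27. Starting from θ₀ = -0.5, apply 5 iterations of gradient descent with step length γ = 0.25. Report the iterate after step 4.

456.53125

J′(θ) = 26θ + 26
Step 1: J′(-0.5) = 13; θ₁ = -0.5 − 0.25·13 = -3.75
Step 2: J′(-3.75) = -71.5; θ₂ = -3.75 − 0.25·(-71.5) = 14.125
Step 3: J′(14.125) = 393.25; θ₃ = 14.125 − 0.25·393.25 = -84.1875
Step 4: J′(-84.1875) = -2162.875; θ₄ = -84.1875 − 0.25·(-2162.875) = 456.53125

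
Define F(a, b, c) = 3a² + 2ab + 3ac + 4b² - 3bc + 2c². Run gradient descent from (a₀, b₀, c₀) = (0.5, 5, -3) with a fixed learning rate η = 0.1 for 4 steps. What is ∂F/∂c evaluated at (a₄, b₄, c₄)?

∇F = (6a + 2b + 3c, 2a + 8b - 3c, 3a - 3b + 4c)
(a₁, b₁, c₁) = (0.5, 5, -3) − 0.1·(4, 50, -25.5) = (0.1, 0, -0.45)
(a₂, b₂, c₂) = (0.1, 0, -0.45) − 0.1·(-0.75, 1.55, -1.5) = (0.175, -0.155, -0.3)
(a₃, b₃, c₃) = (0.175, -0.155, -0.3) − 0.1·(-0.16, 0.01, -0.21) = (0.191, -0.156, -0.279)
(a₄, b₄, c₄) = (0.191, -0.156, -0.279) − 0.1·(-0.003, -0.029, -0.075) = (0.1913, -0.1531, -0.2715)
∂F/∂c at (0.1913, -0.1531, -0.2715) = -0.0528

-0.0528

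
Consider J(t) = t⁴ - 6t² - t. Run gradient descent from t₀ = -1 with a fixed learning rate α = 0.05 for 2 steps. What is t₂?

-1.617925

J′(t) = 4t³ - 12t - 1
Step 1: J′(-1) = 7; t₁ = -1 − 0.05·7 = -1.35
Step 2: J′(-1.35) = 5.3585; t₂ = -1.35 − 0.05·5.3585 = -1.617925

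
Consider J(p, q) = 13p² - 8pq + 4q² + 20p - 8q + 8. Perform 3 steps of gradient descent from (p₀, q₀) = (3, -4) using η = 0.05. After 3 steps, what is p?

-1.511

∇J = (26p - 8q + 20, -8p + 8q - 8)
Step 1: at (3, -4), ∇J = (130, -64) → (3, -4) − 0.05·(130, -64) = (-3.5, -0.8)
Step 2: at (-3.5, -0.8), ∇J = (-64.6, 13.6) → (-3.5, -0.8) − 0.05·(-64.6, 13.6) = (-0.27, -1.48)
Step 3: at (-0.27, -1.48), ∇J = (24.82, -17.68) → (-0.27, -1.48) − 0.05·(24.82, -17.68) = (-1.511, -0.596)
p = -1.511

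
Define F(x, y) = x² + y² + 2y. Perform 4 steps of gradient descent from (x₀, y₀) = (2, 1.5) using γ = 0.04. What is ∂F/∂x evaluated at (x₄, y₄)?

2.86557184

∇F = (2x, 2y + 2)
Step 1: at (2, 1.5), ∇F = (4, 5) → (2, 1.5) − 0.04·(4, 5) = (1.84, 1.3)
Step 2: at (1.84, 1.3), ∇F = (3.68, 4.6) → (1.84, 1.3) − 0.04·(3.68, 4.6) = (1.6928, 1.116)
Step 3: at (1.6928, 1.116), ∇F = (3.3856, 4.232) → (1.6928, 1.116) − 0.04·(3.3856, 4.232) = (1.557376, 0.94672)
Step 4: at (1.557376, 0.94672), ∇F = (3.114752, 3.89344) → (1.557376, 0.94672) − 0.04·(3.114752, 3.89344) = (1.43278592, 0.7909824)
∂F/∂x at (1.43278592, 0.7909824) = 2.86557184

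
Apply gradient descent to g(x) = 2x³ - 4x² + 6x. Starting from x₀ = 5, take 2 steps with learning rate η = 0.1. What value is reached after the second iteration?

-38.616

g′(x) = 6x² - 8x + 6
Step 1: g′(5) = 116; x₁ = 5 − 0.1·116 = -6.6
Step 2: g′(-6.6) = 320.16; x₂ = -6.6 − 0.1·320.16 = -38.616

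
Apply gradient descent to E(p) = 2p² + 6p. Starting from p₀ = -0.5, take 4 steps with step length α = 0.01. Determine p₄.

E′(p) = 4p + 6
Step 1: E′(-0.5) = 4; p₁ = -0.5 − 0.01·4 = -0.54
Step 2: E′(-0.54) = 3.84; p₂ = -0.54 − 0.01·3.84 = -0.5784
Step 3: E′(-0.5784) = 3.6864; p₃ = -0.5784 − 0.01·3.6864 = -0.615264
Step 4: E′(-0.615264) = 3.538944; p₄ = -0.615264 − 0.01·3.538944 = -0.65065344

-0.65065344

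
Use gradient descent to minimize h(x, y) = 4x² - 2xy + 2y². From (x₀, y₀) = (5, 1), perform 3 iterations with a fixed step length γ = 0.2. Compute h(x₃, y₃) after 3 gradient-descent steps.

∇h = (8x - 2y, -2x + 4y)
(x₁, y₁) = (5, 1) − 0.2·(38, -6) = (-2.6, 2.2)
(x₂, y₂) = (-2.6, 2.2) − 0.2·(-25.2, 14) = (2.44, -0.6)
(x₃, y₃) = (2.44, -0.6) − 0.2·(20.72, -7.28) = (-1.704, 0.856)
h(-1.704, 0.856) = 15.997184

15.997184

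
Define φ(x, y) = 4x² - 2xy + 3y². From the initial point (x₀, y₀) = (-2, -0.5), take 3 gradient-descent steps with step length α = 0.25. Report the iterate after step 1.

(1.75, -0.75)

∇φ = (8x - 2y, -2x + 6y)
(x₁, y₁) = (-2, -0.5) − 0.25·(-15, 1) = (1.75, -0.75)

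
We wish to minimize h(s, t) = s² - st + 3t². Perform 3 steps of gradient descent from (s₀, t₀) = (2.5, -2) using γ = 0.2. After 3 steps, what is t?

∇h = (2s - t, -s + 6t)
(s₁, t₁) = (2.5, -2) − 0.2·(7, -14.5) = (1.1, 0.9)
(s₂, t₂) = (1.1, 0.9) − 0.2·(1.3, 4.3) = (0.84, 0.04)
(s₃, t₃) = (0.84, 0.04) − 0.2·(1.64, -0.6) = (0.512, 0.16)
t = 0.16

0.16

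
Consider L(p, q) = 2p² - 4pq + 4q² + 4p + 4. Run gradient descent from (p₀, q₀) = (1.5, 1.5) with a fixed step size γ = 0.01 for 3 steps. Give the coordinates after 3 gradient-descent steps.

∇L = (4p - 4q + 4, -4p + 8q)
Step 1: at (1.5, 1.5), ∇L = (4, 6) → (1.5, 1.5) − 0.01·(4, 6) = (1.46, 1.44)
Step 2: at (1.46, 1.44), ∇L = (4.08, 5.68) → (1.46, 1.44) − 0.01·(4.08, 5.68) = (1.4192, 1.3832)
Step 3: at (1.4192, 1.3832), ∇L = (4.144, 5.3888) → (1.4192, 1.3832) − 0.01·(4.144, 5.3888) = (1.37776, 1.329312)

(1.37776, 1.329312)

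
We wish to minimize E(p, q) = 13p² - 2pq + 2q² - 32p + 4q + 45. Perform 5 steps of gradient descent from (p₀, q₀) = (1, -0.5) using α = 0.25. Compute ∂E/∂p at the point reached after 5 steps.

∇E = (26p - 2q - 32, -2p + 4q + 4)
(p₁, q₁) = (1, -0.5) − 0.25·(-5, 0) = (2.25, -0.5)
(p₂, q₂) = (2.25, -0.5) − 0.25·(27.5, -2.5) = (-4.625, 0.125)
(p₃, q₃) = (-4.625, 0.125) − 0.25·(-152.5, 13.75) = (33.5, -3.3125)
(p₄, q₄) = (33.5, -3.3125) − 0.25·(845.625, -76.25) = (-177.90625, 15.75)
(p₅, q₅) = (-177.90625, 15.75) − 0.25·(-4689.0625, 422.8125) = (994.359375, -89.953125)
∂E/∂p at (994.359375, -89.953125) = 26001.25

26001.25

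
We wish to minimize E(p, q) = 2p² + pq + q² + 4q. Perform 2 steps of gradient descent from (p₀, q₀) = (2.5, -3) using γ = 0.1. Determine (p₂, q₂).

(1.385, -3.02)

∇E = (4p + q, p + 2q + 4)
(p₁, q₁) = (2.5, -3) − 0.1·(7, 0.5) = (1.8, -3.05)
(p₂, q₂) = (1.8, -3.05) − 0.1·(4.15, -0.3) = (1.385, -3.02)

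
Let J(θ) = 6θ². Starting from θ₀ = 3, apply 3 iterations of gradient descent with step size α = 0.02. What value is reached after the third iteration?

J′(θ) = 12θ
Step 1: J′(3) = 36; θ₁ = 3 − 0.02·36 = 2.28
Step 2: J′(2.28) = 27.36; θ₂ = 2.28 − 0.02·27.36 = 1.7328
Step 3: J′(1.7328) = 20.7936; θ₃ = 1.7328 − 0.02·20.7936 = 1.316928

1.316928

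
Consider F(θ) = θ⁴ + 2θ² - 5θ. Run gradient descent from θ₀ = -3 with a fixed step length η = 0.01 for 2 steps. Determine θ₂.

-1.415625

F′(θ) = 4θ³ + 4θ - 5
Step 1: F′(-3) = -125; θ₁ = -3 − 0.01·(-125) = -1.75
Step 2: F′(-1.75) = -33.4375; θ₂ = -1.75 − 0.01·(-33.4375) = -1.415625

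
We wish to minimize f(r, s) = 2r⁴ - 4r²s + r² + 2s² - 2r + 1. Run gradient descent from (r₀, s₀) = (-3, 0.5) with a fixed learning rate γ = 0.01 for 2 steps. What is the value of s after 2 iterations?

0.837376

∇f = (8r³ - 8rs + 2r - 2, -4r² + 4s)
(r₁, s₁) = (-3, 0.5) − 0.01·(-212, -34) = (-0.88, 0.84)
(r₂, s₂) = (-0.88, 0.84) − 0.01·(-3.298176, 0.2624) = (-0.84701824, 0.837376)
s = 0.837376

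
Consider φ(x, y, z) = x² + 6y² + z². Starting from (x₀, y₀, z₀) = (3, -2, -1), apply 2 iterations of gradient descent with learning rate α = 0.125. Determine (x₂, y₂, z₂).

(1.6875, -0.5, -0.5625)

∇φ = (2x, 12y, 2z)
(x₁, y₁, z₁) = (3, -2, -1) − 0.125·(6, -24, -2) = (2.25, 1, -0.75)
(x₂, y₂, z₂) = (2.25, 1, -0.75) − 0.125·(4.5, 12, -1.5) = (1.6875, -0.5, -0.5625)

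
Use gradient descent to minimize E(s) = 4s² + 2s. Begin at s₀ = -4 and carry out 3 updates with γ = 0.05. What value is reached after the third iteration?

-1.06

E′(s) = 8s + 2
Step 1: E′(-4) = -30; s₁ = -4 − 0.05·(-30) = -2.5
Step 2: E′(-2.5) = -18; s₂ = -2.5 − 0.05·(-18) = -1.6
Step 3: E′(-1.6) = -10.8; s₃ = -1.6 − 0.05·(-10.8) = -1.06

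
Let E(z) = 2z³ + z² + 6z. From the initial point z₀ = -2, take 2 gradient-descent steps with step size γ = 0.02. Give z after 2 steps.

-3.301248

E′(z) = 6z² + 2z + 6
Step 1: E′(-2) = 26; z₁ = -2 − 0.02·26 = -2.52
Step 2: E′(-2.52) = 39.0624; z₂ = -2.52 − 0.02·39.0624 = -3.301248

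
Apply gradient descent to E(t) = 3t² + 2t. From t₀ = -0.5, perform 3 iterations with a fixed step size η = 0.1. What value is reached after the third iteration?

E′(t) = 6t + 2
Step 1: E′(-0.5) = -1; t₁ = -0.5 − 0.1·(-1) = -0.4
Step 2: E′(-0.4) = -0.4; t₂ = -0.4 − 0.1·(-0.4) = -0.36
Step 3: E′(-0.36) = -0.16; t₃ = -0.36 − 0.1·(-0.16) = -0.344

-0.344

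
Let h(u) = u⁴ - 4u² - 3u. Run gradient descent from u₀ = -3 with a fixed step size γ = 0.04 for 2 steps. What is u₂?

h′(u) = 4u³ - 8u - 3
Step 1: h′(-3) = -87; u₁ = -3 − 0.04·(-87) = 0.48
Step 2: h′(0.48) = -6.397632; u₂ = 0.48 − 0.04·(-6.397632) = 0.73590528

0.73590528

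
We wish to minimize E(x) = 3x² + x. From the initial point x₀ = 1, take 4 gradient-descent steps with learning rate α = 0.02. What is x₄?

0.53297792

E′(x) = 6x + 1
x₁ = 1 − 0.02·7 = 0.86
x₂ = 0.86 − 0.02·6.16 = 0.7368
x₃ = 0.7368 − 0.02·5.4208 = 0.628384
x₄ = 0.628384 − 0.02·4.770304 = 0.53297792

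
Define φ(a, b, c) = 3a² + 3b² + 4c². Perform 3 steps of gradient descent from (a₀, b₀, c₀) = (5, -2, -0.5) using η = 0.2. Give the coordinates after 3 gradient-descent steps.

(-0.04, 0.016, 0.108)

∇φ = (6a, 6b, 8c)
Step 1: at (5, -2, -0.5), ∇φ = (30, -12, -4) → (5, -2, -0.5) − 0.2·(30, -12, -4) = (-1, 0.4, 0.3)
Step 2: at (-1, 0.4, 0.3), ∇φ = (-6, 2.4, 2.4) → (-1, 0.4, 0.3) − 0.2·(-6, 2.4, 2.4) = (0.2, -0.08, -0.18)
Step 3: at (0.2, -0.08, -0.18), ∇φ = (1.2, -0.48, -1.44) → (0.2, -0.08, -0.18) − 0.2·(1.2, -0.48, -1.44) = (-0.04, 0.016, 0.108)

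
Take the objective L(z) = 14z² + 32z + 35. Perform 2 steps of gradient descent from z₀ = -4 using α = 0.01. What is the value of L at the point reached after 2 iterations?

47.427264

L′(z) = 28z + 32
Step 1: L′(-4) = -80; z₁ = -4 − 0.01·(-80) = -3.2
Step 2: L′(-3.2) = -57.6; z₂ = -3.2 − 0.01·(-57.6) = -2.624
L(-2.624) = 47.427264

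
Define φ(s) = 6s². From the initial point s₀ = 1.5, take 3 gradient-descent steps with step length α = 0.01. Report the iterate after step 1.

1.32

φ′(s) = 12s
s₁ = 1.5 − 0.01·18 = 1.32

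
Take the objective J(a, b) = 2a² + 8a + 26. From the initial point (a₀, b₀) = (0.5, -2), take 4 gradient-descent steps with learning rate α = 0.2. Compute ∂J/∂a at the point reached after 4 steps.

∇J = (4a + 8, 0)
Step 1: at (0.5, -2), ∇J = (10, 0) → (0.5, -2) − 0.2·(10, 0) = (-1.5, -2)
Step 2: at (-1.5, -2), ∇J = (2, 0) → (-1.5, -2) − 0.2·(2, 0) = (-1.9, -2)
Step 3: at (-1.9, -2), ∇J = (0.4, 0) → (-1.9, -2) − 0.2·(0.4, 0) = (-1.98, -2)
Step 4: at (-1.98, -2), ∇J = (0.08, 0) → (-1.98, -2) − 0.2·(0.08, 0) = (-1.996, -2)
∂J/∂a at (-1.996, -2) = 0.016

0.016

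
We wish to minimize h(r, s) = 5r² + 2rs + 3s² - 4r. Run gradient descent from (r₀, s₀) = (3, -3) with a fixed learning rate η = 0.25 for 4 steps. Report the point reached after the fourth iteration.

(10.5, 4)

∇h = (10r + 2s - 4, 2r + 6s)
Step 1: at (3, -3), ∇h = (20, -12) → (3, -3) − 0.25·(20, -12) = (-2, 0)
Step 2: at (-2, 0), ∇h = (-24, -4) → (-2, 0) − 0.25·(-24, -4) = (4, 1)
Step 3: at (4, 1), ∇h = (38, 14) → (4, 1) − 0.25·(38, 14) = (-5.5, -2.5)
Step 4: at (-5.5, -2.5), ∇h = (-64, -26) → (-5.5, -2.5) − 0.25·(-64, -26) = (10.5, 4)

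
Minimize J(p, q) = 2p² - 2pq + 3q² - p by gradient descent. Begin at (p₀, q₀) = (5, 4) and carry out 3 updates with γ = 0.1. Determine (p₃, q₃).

(2.24, 1.32)

∇J = (4p - 2q - 1, -2p + 6q)
(p₁, q₁) = (5, 4) − 0.1·(11, 14) = (3.9, 2.6)
(p₂, q₂) = (3.9, 2.6) − 0.1·(9.4, 7.8) = (2.96, 1.82)
(p₃, q₃) = (2.96, 1.82) − 0.1·(7.2, 5) = (2.24, 1.32)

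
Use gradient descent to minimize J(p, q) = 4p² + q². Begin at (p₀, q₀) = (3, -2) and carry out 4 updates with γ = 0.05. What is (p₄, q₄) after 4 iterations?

∇J = (8p, 2q)
(p₁, q₁) = (3, -2) − 0.05·(24, -4) = (1.8, -1.8)
(p₂, q₂) = (1.8, -1.8) − 0.05·(14.4, -3.6) = (1.08, -1.62)
(p₃, q₃) = (1.08, -1.62) − 0.05·(8.64, -3.24) = (0.648, -1.458)
(p₄, q₄) = (0.648, -1.458) − 0.05·(5.184, -2.916) = (0.3888, -1.3122)

(0.3888, -1.3122)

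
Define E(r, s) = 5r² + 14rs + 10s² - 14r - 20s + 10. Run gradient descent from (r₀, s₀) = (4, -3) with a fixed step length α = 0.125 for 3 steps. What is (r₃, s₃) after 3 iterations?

(15.6875, 14.0625)

∇E = (10r + 14s - 14, 14r + 20s - 20)
(r₁, s₁) = (4, -3) − 0.125·(-16, -24) = (6, 0)
(r₂, s₂) = (6, 0) − 0.125·(46, 64) = (0.25, -8)
(r₃, s₃) = (0.25, -8) − 0.125·(-123.5, -176.5) = (15.6875, 14.0625)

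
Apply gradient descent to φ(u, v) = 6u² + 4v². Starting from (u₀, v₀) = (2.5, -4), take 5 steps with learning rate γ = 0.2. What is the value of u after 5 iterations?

-13.4456

∇φ = (12u, 8v)
Step 1: at (2.5, -4), ∇φ = (30, -32) → (2.5, -4) − 0.2·(30, -32) = (-3.5, 2.4)
Step 2: at (-3.5, 2.4), ∇φ = (-42, 19.2) → (-3.5, 2.4) − 0.2·(-42, 19.2) = (4.9, -1.44)
Step 3: at (4.9, -1.44), ∇φ = (58.8, -11.52) → (4.9, -1.44) − 0.2·(58.8, -11.52) = (-6.86, 0.864)
Step 4: at (-6.86, 0.864), ∇φ = (-82.32, 6.912) → (-6.86, 0.864) − 0.2·(-82.32, 6.912) = (9.604, -0.5184)
Step 5: at (9.604, -0.5184), ∇φ = (115.248, -4.1472) → (9.604, -0.5184) − 0.2·(115.248, -4.1472) = (-13.4456, 0.31104)
u = -13.4456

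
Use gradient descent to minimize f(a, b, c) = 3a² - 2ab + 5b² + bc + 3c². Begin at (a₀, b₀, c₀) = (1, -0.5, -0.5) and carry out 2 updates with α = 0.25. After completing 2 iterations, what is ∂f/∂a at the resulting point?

11.4375

∇f = (6a - 2b, -2a + 10b + c, b + 6c)
(a₁, b₁, c₁) = (1, -0.5, -0.5) − 0.25·(7, -7.5, -3.5) = (-0.75, 1.375, 0.375)
(a₂, b₂, c₂) = (-0.75, 1.375, 0.375) − 0.25·(-7.25, 15.625, 3.625) = (1.0625, -2.53125, -0.53125)
∂f/∂a at (1.0625, -2.53125, -0.53125) = 11.4375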